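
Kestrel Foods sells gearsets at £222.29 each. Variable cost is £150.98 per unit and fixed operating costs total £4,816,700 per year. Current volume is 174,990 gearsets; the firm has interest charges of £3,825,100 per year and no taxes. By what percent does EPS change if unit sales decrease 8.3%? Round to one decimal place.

-27.0%

Contribution at this volume is 174,990 × £71.31 = £12,478,536.90.
Operating income = contribution − fixed costs = £12,478,536.90 − £4,816,700 = £7,661,836.90.
Interest = £3,825,100.00, so EBIT − I = £3,836,736.90.
DCL = total CM / (EBIT − I) = £12,478,536.90 / £3,836,736.90 = 3.2524.
%ΔEPS = DCL × %ΔSales = 3.2524 × -8.3% = -27.0%.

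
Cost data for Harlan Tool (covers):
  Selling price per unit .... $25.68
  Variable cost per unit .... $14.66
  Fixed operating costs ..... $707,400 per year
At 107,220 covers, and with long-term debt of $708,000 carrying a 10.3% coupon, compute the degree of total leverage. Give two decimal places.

Contribution at this volume is 107,220 × $11.02 = $1,181,564.40.
Subtracting fixed costs: EBIT = $1,181,564.40 − $707,400 = $474,164.40. Interest = $72,924.00.
DOL = $1,181,564.40 ÷ $474,164.40 = 2.4919; DFL = $474,164.40 ÷ $401,240.40 = 1.1817.
Combined leverage = 2.4919 × 1.1817 = 2.9447.

2.94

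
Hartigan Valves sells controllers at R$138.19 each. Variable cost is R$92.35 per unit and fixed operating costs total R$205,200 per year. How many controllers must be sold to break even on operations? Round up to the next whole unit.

4,477 controllers

Contribution margin per unit = R$138.19 − R$92.35 = R$45.84.
Break-even volume = fixed costs ÷ CM per unit = R$205,200 ÷ R$45.84 = 4,476.44, so 4,477 controllers.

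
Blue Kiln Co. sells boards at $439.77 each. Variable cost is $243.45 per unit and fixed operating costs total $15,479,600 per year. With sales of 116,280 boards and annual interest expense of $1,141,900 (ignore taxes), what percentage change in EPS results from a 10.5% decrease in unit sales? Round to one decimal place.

-38.6%

Contribution at this volume is 116,280 × $196.32 = $22,828,089.60.
Operating income = contribution − fixed costs = $22,828,089.60 − $15,479,600 = $7,348,489.60.
Interest = $1,141,900.00, so EBIT − I = $6,206,589.60.
DCL = total CM / (EBIT − I) = $22,828,089.60 / $6,206,589.60 = 3.6780.
EPS therefore changes by 3.6780 × (-10.5%) = -38.6%.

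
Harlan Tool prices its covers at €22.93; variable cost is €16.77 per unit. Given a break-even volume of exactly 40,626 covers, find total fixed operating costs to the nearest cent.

Contribution margin per unit = €22.93 − €16.77 = €6.16.
Fixed costs = break-even units × CM = 40,626 × €6.16 = €250,256.16.

€250,256.16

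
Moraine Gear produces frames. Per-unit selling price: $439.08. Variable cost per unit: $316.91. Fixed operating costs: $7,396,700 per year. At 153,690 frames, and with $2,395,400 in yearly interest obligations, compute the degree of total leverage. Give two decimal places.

2.09

Contribution at this volume is 153,690 × $122.17 = $18,776,307.30.
Subtracting fixed costs: EBIT = $18,776,307.30 − $7,396,700 = $11,379,607.30. Interest = $2,395,400.00.
DOL = $18,776,307.30 ÷ $11,379,607.30 = 1.6500; DFL = $11,379,607.30 ÷ $8,984,207.30 = 1.2666.
Combined leverage = 1.6500 × 1.2666 = 2.0899.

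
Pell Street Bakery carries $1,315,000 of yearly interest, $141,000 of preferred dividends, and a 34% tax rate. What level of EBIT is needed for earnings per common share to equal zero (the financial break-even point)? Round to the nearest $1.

$1,528,636

Preferred dividends are paid after tax, so their pre-tax equivalent is $141,000 ÷ (1 − 0.34) = $213,636.36.
EPS = 0 when EBIT covers interest plus the pre-tax preferred burden: $1,315,000 + $213,636.36 = $1,528,636.36.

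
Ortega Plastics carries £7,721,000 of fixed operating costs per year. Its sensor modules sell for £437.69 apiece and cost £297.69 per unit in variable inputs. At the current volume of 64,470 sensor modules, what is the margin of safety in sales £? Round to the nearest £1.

Each unit contributes £437.69 − £297.69 = £140.00. Break-even units = £7,721,000 ÷ £140.00 = 55,150.00; break-even revenue = 55,150.00 × £437.69 = £24,138,603.50.
Current sales = 64,470 × £437.69 = £28,217,874.30.
Margin of safety = £28,217,874.30 − £24,138,603.50 = £4,079,271.

£4,079,271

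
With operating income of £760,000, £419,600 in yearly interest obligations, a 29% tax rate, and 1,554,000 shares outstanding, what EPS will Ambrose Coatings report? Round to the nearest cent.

£0.16

Interest = £419,600.00, so EBT = £760,000 − £419,600.00 = £340,400.00.
After tax at 29%: net income = £340,400.00 × 0.71 = £241,684.00.
Per share: £241,684.00 / 1,554,000 shares = £0.16.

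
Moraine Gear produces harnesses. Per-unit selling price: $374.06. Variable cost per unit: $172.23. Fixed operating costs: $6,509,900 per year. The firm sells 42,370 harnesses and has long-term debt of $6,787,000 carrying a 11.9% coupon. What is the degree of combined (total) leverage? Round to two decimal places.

6.93

At 42,370 units, contribution = 42,370 × $201.83 = $8,551,537.10.
Operating income = contribution − fixed costs = $8,551,537.10 − $6,509,900 = $2,041,637.10. Interest = $807,653.00.
DOL = $8,551,537.10 ÷ $2,041,637.10 = 4.1886; DFL = $2,041,637.10 ÷ $1,233,984.10 = 1.6545.
Combined leverage = 4.1886 × 1.6545 = 6.9300.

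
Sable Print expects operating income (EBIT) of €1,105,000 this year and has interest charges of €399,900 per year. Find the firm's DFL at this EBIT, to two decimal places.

Annual interest charges come to €399,900.00.
Degree of financial leverage = EBIT / (EBIT − interest) = €1,105,000 / €705,100.00 = 1.5672.

1.57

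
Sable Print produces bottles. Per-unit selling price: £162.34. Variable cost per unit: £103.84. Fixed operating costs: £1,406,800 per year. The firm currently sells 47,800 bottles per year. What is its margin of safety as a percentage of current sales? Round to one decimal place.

Contribution margin per unit = £162.34 − £103.84 = £58.50. Break-even units = £1,406,800 ÷ £58.50 = 24,047.86; break-even revenue = 24,047.86 × £162.34 = £3,903,930.12.
Current sales = 47,800 × £162.34 = £7,759,852.00.
Margin of safety = (£7,759,852.00 − £3,903,930.12) ÷ £7,759,852.00 = 49.7%.

49.7%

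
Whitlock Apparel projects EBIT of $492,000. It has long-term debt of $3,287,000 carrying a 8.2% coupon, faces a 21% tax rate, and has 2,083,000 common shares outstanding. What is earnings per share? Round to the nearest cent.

$0.08

Pre-tax income = $492,000 − $269,534.00 = $222,466.00.
Net income = $222,466.00 × (1 − 0.21) = $175,748.14.
Per share: $175,748.14 / 2,083,000 shares = $0.08.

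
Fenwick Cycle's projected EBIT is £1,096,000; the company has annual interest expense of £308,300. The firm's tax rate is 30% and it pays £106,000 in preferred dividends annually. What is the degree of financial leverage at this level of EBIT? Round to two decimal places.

1.72

Interest = £308,300.00.
Preferred dividends grossed up pre-tax: £106,000 / (1 − 0.30) = £151,428.57.
DFL = EBIT ÷ [EBIT − I − D_p/(1−t)] = £1,096,000 ÷ [£1,096,000 − £308,300.00 − £151,428.57] = £1,096,000 ÷ £636,271.43 = 1.7225.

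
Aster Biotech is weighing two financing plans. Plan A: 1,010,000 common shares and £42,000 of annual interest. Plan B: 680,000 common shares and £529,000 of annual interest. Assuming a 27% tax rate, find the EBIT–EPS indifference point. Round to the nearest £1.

£1,532,515

At indifference, (EBIT − 42,000)(1 − t)/1,010,000 = (EBIT − 529,000)(1 − t)/680,000.
Cancelling (1 − t) and cross-multiplying: 680,000·(EBIT − 42,000) = 1,010,000·(EBIT − 529,000).
Solving, EBIT = (529,000·1,010,000 − 42,000·680,000) / (1,010,000 − 680,000) = 505,730,000,000 / 330,000 = 1,532,515.15.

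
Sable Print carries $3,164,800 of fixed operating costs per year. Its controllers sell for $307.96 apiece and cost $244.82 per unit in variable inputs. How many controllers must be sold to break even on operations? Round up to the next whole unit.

50,124 controllers

Contribution margin per unit = $307.96 − $244.82 = $63.14.
Units to break even: $3,164,800 ÷ $63.14 = 50,123.54, rounded up to 50,124.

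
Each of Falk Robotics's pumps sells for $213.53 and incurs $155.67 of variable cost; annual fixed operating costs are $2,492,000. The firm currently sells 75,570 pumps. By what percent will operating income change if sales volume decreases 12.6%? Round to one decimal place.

-29.3%

At 75,570 units, contribution = 75,570 × $57.86 = $4,372,480.20.
Operating income = contribution − fixed costs = $4,372,480.20 − $2,492,000 = $1,880,480.20.
Degree of operating leverage = $4,372,480.20 / $1,880,480.20 = 2.3252.
%ΔEBIT = DOL × %ΔSales = 2.3252 × -12.6% = -29.3%.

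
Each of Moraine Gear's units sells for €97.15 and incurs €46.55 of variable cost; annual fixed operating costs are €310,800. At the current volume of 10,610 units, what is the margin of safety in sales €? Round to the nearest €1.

Contribution margin per unit = €97.15 − €46.55 = €50.60. Break-even units = €310,800 ÷ €50.60 = 6,142.29; break-even revenue = 6,142.29 × €97.15 = €596,723.72.
Current sales = 10,610 × €97.15 = €1,030,761.50.
Margin of safety = €1,030,761.50 − €596,723.72 = €434,038.

€434,038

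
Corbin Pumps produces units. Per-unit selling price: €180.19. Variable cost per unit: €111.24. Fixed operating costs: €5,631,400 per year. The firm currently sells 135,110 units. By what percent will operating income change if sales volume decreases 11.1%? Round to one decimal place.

-28.1%

At 135,110 units, contribution = 135,110 × €68.95 = €9,315,834.50.
Operating income = contribution − fixed costs = €9,315,834.50 − €5,631,400 = €3,684,434.50.
So DOL = total CM / EBIT = €9,315,834.50 / €3,684,434.50 = 2.5284.
So EBIT moves 2.5284 × (-11.1%) = -28.1%.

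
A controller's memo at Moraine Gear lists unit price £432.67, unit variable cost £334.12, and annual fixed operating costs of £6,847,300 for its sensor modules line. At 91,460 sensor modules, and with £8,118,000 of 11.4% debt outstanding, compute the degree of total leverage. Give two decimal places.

At 91,460 units, contribution = 91,460 × £98.55 = £9,013,383.00.
Operating income = contribution − fixed costs = £9,013,383.00 − £6,847,300 = £2,166,083.00. Interest = £925,452.00, so EBIT − I = £1,240,631.00.
Degree of total leverage = total CM / (EBIT − interest) = £9,013,383.00 / £1,240,631.00 = 7.2652.

7.27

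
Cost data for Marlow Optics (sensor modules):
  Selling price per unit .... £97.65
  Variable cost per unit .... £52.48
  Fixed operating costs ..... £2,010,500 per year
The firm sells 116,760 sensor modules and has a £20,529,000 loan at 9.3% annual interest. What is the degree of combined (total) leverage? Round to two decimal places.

At 116,760 units, contribution = 116,760 × £45.17 = £5,274,049.20.
EBIT = £5,274,049.20 − £2,010,500 = £3,263,549.20. Interest = £1,909,197.00, so EBIT − I = £1,354,352.20.
DCL = contribution ÷ (EBIT − I) = £5,274,049.20 ÷ £1,354,352.20 = 3.8941.

3.89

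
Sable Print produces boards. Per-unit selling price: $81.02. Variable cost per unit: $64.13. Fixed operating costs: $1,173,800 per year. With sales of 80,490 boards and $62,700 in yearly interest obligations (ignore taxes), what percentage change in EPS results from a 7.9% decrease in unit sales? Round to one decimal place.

-87.3%

At 80,490 units, contribution = 80,490 × $16.89 = $1,359,476.10.
Operating income = contribution − fixed costs = $1,359,476.10 − $1,173,800 = $185,676.10.
Interest = $62,700.00, so EBIT − I = $122,976.10.
DCL = total CM / (EBIT − I) = $1,359,476.10 / $122,976.10 = 11.0548.
EPS therefore changes by 11.0548 × (-7.9%) = -87.3%.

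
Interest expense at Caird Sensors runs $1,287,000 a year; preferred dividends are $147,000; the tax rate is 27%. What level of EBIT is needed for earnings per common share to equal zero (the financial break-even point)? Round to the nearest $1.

$1,488,370

Grossing the preferred dividend up to pre-tax terms: $147,000 / (1 − 0.27) = $201,369.86.
EPS = 0 when EBIT covers interest plus the pre-tax preferred burden: $1,287,000 + $201,369.86 = $1,488,369.86.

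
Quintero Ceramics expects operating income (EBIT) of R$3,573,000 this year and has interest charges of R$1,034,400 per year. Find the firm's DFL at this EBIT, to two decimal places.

Interest = R$1,034,400.00.
DFL = EBIT ÷ (EBIT − I) = R$3,573,000 ÷ (R$3,573,000 − R$1,034,400.00) = R$3,573,000 ÷ R$2,538,600.00 = 1.4075.

1.41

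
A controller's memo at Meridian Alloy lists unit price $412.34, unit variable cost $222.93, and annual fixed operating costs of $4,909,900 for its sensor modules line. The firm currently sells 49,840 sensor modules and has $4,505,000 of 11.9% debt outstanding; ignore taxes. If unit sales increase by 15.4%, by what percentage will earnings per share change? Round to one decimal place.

+36.4%

Total contribution margin = 49,840 × $189.41 = $9,440,194.40.
Subtracting fixed costs: EBIT = $9,440,194.40 − $4,909,900 = $4,530,294.40.
After interest of $536,095.00, pre-tax earnings = $3,994,199.40.
Degree of combined leverage = contribution ÷ (EBIT − I) = $9,440,194.40 ÷ $3,994,199.40 = 2.3635.
EPS therefore changes by 2.3635 × (+15.4%) = +36.4%.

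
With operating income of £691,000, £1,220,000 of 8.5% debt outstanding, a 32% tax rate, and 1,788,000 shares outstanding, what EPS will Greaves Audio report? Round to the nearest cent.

Pre-tax income = £691,000 − £103,700.00 = £587,300.00.
After tax at 32%: net income = £587,300.00 × 0.68 = £399,364.00.
Per share: £399,364.00 / 1,788,000 shares = £0.22.

£0.22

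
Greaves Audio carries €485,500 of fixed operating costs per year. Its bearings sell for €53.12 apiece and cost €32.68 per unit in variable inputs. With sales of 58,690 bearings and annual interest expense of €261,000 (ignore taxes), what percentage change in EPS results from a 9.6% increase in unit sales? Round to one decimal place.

+25.4%

Contribution at this volume is 58,690 × €20.44 = €1,199,623.60.
Subtracting fixed costs: EBIT = €1,199,623.60 − €485,500 = €714,123.60.
Interest = €261,000.00, so EBIT − I = €453,123.60.
Degree of combined leverage = contribution ÷ (EBIT − I) = €1,199,623.60 ÷ €453,123.60 = 2.6475.
EPS therefore changes by 2.6475 × (+9.6%) = +25.4%.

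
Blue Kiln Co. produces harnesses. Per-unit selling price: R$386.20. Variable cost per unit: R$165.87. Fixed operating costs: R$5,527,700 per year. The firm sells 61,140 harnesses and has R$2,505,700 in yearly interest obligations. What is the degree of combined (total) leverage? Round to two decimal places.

Total contribution margin = 61,140 × R$220.33 = R$13,470,976.20.
Operating income = contribution − fixed costs = R$13,470,976.20 − R$5,527,700 = R$7,943,276.20. Interest = R$2,505,700.00, so EBIT − I = R$5,437,576.20.
DCL = contribution ÷ (EBIT − I) = R$13,470,976.20 ÷ R$5,437,576.20 = 2.4774.

2.48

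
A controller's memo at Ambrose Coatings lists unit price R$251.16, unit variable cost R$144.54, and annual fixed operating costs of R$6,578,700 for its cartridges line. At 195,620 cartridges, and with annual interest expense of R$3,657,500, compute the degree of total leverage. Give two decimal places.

Contribution at this volume is 195,620 × R$106.62 = R$20,857,004.40.
EBIT = R$20,857,004.40 − R$6,578,700 = R$14,278,304.40. Interest = R$3,657,500.00.
DOL = R$20,857,004.40 ÷ R$14,278,304.40 = 1.4607; DFL = R$14,278,304.40 ÷ R$10,620,804.40 = 1.3444.
DCL = DOL × DFL = 1.4607 × 1.3444 = 1.9638.

1.96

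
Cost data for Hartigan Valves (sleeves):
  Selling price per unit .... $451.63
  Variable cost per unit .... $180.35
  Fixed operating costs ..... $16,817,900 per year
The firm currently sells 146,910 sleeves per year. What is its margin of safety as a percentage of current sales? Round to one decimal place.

Contribution margin per unit = $451.63 − $180.35 = $271.28. Break-even units = $16,817,900 ÷ $271.28 = 61,994.62; break-even revenue = 61,994.62 × $451.63 = $27,998,629.38.
Current sales = 146,910 × $451.63 = $66,348,963.30.
Margin of safety = ($66,348,963.30 − $27,998,629.38) ÷ $66,348,963.30 = 57.8%.

57.8%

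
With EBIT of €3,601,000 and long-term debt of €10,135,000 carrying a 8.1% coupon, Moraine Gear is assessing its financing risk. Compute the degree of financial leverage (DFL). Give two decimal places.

1.30

Interest = €820,935.00.
DFL = EBIT ÷ (EBIT − I) = €3,601,000 ÷ (€3,601,000 − €820,935.00) = €3,601,000 ÷ €2,780,065.00 = 1.2953.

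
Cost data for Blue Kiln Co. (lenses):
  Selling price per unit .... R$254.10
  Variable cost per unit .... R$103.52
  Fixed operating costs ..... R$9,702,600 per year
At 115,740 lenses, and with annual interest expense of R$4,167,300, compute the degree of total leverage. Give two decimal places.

Total contribution margin = 115,740 × R$150.58 = R$17,428,129.20.
Operating income = contribution − fixed costs = R$17,428,129.20 − R$9,702,600 = R$7,725,529.20. Interest = R$4,167,300.00, so EBIT − I = R$3,558,229.20.
Degree of total leverage = total CM / (EBIT − interest) = R$17,428,129.20 / R$3,558,229.20 = 4.8980.

4.90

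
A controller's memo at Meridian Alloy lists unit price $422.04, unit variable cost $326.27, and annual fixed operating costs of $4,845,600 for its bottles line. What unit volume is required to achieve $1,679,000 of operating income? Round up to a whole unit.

Each unit contributes $422.04 − $326.27 = $95.77.
Required volume = (fixed costs + target profit) ÷ CM = ($4,845,600 + $1,679,000) ÷ $95.77 = 68,127.81, so 68,128 bottles.

68,128 bottles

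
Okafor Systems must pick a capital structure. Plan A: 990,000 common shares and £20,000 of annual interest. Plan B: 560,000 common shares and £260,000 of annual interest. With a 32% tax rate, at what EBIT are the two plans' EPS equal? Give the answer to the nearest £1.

At indifference, (EBIT − 20,000)(1 − t)/990,000 = (EBIT − 260,000)(1 − t)/560,000.
Cancelling (1 − t) and cross-multiplying: 560,000·(EBIT − 20,000) = 990,000·(EBIT − 260,000).
EBIT × (990,000 − 560,000) = 260,000 × 990,000 − 20,000 × 560,000 = 246,200,000,000, so EBIT = 246,200,000,000 ÷ 430,000 = 572,558.14.

£572,558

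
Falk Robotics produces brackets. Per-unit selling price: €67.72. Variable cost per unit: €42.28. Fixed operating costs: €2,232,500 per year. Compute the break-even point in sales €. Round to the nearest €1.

€5,942,803

Contribution margin per unit = €67.72 − €42.28 = €25.44, a CM ratio of €25.44 ÷ €67.72 = 0.3757.
Break-even revenue = fixed costs × price ÷ CM = €2,232,500 × €67.72 ÷ €25.44 = €5,942,803.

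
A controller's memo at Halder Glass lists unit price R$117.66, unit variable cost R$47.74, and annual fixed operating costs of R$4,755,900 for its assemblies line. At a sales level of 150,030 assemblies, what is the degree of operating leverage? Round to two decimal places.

1.83

At 150,030 units, contribution = 150,030 × R$69.92 = R$10,490,097.60.
Subtracting fixed costs: EBIT = R$10,490,097.60 − R$4,755,900 = R$5,734,197.60.
DOL = contribution ÷ EBIT = R$10,490,097.60 ÷ R$5,734,197.60 = 1.8294.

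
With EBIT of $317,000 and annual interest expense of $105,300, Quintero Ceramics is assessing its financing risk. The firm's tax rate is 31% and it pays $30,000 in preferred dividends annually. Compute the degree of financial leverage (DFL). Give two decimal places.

1.88

Annual interest charges come to $105,300.00.
Preferred dividends grossed up pre-tax: $30,000 / (1 − 0.31) = $43,478.26.
DFL = EBIT ÷ [EBIT − I − D_p/(1−t)] = $317,000 ÷ [$317,000 − $105,300.00 − $43,478.26] = $317,000 ÷ $168,221.74 = 1.8844.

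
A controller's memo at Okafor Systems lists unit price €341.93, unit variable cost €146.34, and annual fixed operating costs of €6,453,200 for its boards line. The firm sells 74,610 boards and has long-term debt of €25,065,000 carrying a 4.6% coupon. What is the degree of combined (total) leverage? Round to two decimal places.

2.09

At 74,610 units, contribution = 74,610 × €195.59 = €14,592,969.90.
Subtracting fixed costs: EBIT = €14,592,969.90 − €6,453,200 = €8,139,769.90. Interest = €1,152,990.00, so EBIT − I = €6,986,779.90.
DCL = contribution ÷ (EBIT − I) = €14,592,969.90 ÷ €6,986,779.90 = 2.0887.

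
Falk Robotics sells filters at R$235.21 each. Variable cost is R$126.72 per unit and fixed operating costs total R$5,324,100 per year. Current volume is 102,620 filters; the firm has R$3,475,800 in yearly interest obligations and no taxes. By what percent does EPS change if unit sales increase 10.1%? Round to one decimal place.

+48.2%

Total contribution margin = 102,620 × R$108.49 = R$11,133,243.80.
Subtracting fixed costs: EBIT = R$11,133,243.80 − R$5,324,100 = R$5,809,143.80.
Interest = R$3,475,800.00, so EBIT − I = R$2,333,343.80.
DCL = total CM / (EBIT − I) = R$11,133,243.80 / R$2,333,343.80 = 4.7714.
EPS therefore changes by 4.7714 × (+10.1%) = +48.2%.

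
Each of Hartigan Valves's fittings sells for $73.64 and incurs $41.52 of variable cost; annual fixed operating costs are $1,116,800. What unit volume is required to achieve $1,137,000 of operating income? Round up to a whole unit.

70,169 fittings

Unit CM = price − variable cost = $73.64 − $41.52 = $32.12.
Required volume = (fixed costs + target profit) ÷ CM = ($1,116,800 + $1,137,000) ÷ $32.12 = 70,168.12, so 70,169 fittings.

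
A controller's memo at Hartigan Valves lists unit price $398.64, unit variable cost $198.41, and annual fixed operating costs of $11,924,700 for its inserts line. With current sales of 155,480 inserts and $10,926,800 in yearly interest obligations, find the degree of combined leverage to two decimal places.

3.76

Contribution at this volume is 155,480 × $200.23 = $31,131,760.40.
Subtracting fixed costs: EBIT = $31,131,760.40 − $11,924,700 = $19,207,060.40. Interest = $10,926,800.00, so EBIT − I = $8,280,260.40.
DCL = contribution ÷ (EBIT − I) = $31,131,760.40 ÷ $8,280,260.40 = 3.7598.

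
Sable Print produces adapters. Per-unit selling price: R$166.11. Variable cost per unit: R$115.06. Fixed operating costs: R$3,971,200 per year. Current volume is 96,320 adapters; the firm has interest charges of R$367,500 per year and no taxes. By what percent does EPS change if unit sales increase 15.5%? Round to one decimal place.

+131.8%

At 96,320 units, contribution = 96,320 × R$51.05 = R$4,917,136.00.
Subtracting fixed costs: EBIT = R$4,917,136.00 − R$3,971,200 = R$945,936.00.
Interest = R$367,500.00, so EBIT − I = R$578,436.00.
DCL = total CM / (EBIT − I) = R$4,917,136.00 / R$578,436.00 = 8.5007.
%ΔEPS = DCL × %ΔSales = 8.5007 × +15.5% = +131.8%.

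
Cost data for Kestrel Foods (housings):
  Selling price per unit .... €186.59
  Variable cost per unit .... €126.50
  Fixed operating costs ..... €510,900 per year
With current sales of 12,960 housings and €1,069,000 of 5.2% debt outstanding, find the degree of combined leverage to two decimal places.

3.67

Total contribution margin = 12,960 × €60.09 = €778,766.40.
Operating income = contribution − fixed costs = €778,766.40 − €510,900 = €267,866.40. Interest = €55,588.00, so EBIT − I = €212,278.40.
DCL = contribution ÷ (EBIT − I) = €778,766.40 ÷ €212,278.40 = 3.6686.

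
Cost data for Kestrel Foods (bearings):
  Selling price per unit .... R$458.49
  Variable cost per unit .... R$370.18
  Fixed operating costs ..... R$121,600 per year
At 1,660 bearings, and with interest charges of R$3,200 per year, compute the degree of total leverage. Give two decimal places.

Contribution at this volume is 1,660 × R$88.31 = R$146,594.60.
Subtracting fixed costs: EBIT = R$146,594.60 − R$121,600 = R$24,994.60. Interest = R$3,200.00, so EBIT − I = R$21,794.60.
Degree of total leverage = total CM / (EBIT − interest) = R$146,594.60 / R$21,794.60 = 6.7262.

6.73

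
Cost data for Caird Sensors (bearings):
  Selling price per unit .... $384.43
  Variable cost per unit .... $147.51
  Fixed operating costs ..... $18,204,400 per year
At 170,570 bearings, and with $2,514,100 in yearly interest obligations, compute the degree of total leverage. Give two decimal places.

At 170,570 units, contribution = 170,570 × $236.92 = $40,411,444.40.
EBIT = $40,411,444.40 − $18,204,400 = $22,207,044.40. Interest = $2,514,100.00, so EBIT − I = $19,692,944.40.
Degree of total leverage = total CM / (EBIT − interest) = $40,411,444.40 / $19,692,944.40 = 2.0521.

2.05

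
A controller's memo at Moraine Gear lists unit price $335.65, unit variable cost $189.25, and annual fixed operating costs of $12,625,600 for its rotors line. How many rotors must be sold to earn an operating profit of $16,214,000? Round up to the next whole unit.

Contribution margin per unit = $335.65 − $189.25 = $146.40.
Need Q such that Q × $146.40 − $12,625,600 = $16,214,000, i.e. Q = $28,839,600 / $146.40 = 196,991.80 → 196,992.

196,992 rotors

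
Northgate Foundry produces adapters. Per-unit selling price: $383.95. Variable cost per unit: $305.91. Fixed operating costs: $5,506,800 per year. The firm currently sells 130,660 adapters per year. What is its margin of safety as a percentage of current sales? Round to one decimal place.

46.0%

Contribution margin per unit = $383.95 − $305.91 = $78.04. Break-even units = $5,506,800 ÷ $78.04 = 70,563.81; break-even revenue = 70,563.81 × $383.95 = $27,092,976.17.
Current sales = 130,660 × $383.95 = $50,166,907.00.
Margin of safety = ($50,166,907.00 − $27,092,976.17) ÷ $50,166,907.00 = 46.0%.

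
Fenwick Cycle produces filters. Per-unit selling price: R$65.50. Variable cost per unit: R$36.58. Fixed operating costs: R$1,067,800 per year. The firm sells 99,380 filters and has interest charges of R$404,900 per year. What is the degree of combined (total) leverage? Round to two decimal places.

2.05

At 99,380 units, contribution = 99,380 × R$28.92 = R$2,874,069.60.
Subtracting fixed costs: EBIT = R$2,874,069.60 − R$1,067,800 = R$1,806,269.60. Interest = R$404,900.00, so EBIT − I = R$1,401,369.60.
Degree of total leverage = total CM / (EBIT − interest) = R$2,874,069.60 / R$1,401,369.60 = 2.0509.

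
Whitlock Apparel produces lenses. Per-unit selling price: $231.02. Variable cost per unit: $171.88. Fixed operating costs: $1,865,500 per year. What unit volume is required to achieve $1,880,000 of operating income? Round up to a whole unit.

Unit CM = price − variable cost = $231.02 − $171.88 = $59.14.
Need Q such that Q × $59.14 − $1,865,500 = $1,880,000, i.e. Q = $3,745,500 / $59.14 = 63,332.77 → 63,333.

63,333 lenses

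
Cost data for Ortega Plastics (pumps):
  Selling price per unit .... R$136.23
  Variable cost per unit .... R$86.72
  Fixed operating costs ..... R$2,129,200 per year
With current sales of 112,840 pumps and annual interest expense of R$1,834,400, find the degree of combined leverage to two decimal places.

At 112,840 units, contribution = 112,840 × R$49.51 = R$5,586,708.40.
Subtracting fixed costs: EBIT = R$5,586,708.40 − R$2,129,200 = R$3,457,508.40. Interest = R$1,834,400.00.
DOL = R$5,586,708.40 ÷ R$3,457,508.40 = 1.6158; DFL = R$3,457,508.40 ÷ R$1,623,108.40 = 2.1302.
DCL = DOL × DFL = 1.6158 × 2.1302 = 3.4420.

3.44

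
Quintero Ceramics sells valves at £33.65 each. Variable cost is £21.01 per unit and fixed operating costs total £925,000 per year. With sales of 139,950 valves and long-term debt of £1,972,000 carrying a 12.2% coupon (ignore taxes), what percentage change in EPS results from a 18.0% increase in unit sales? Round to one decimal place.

+52.8%

At 139,950 units, contribution = 139,950 × £12.64 = £1,768,968.00.
Operating income = contribution − fixed costs = £1,768,968.00 − £925,000 = £843,968.00.
Interest = £240,584.00, so EBIT − I = £603,384.00.
DCL = total CM / (EBIT − I) = £1,768,968.00 / £603,384.00 = 2.9317.
%ΔEPS = DCL × %ΔSales = 2.9317 × +18.0% = +52.8%.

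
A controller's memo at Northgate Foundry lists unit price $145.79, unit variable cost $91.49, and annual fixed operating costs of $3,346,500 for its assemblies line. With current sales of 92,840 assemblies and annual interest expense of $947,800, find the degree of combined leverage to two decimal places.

6.75

Total contribution margin = 92,840 × $54.30 = $5,041,212.00.
Operating income = contribution − fixed costs = $5,041,212.00 − $3,346,500 = $1,694,712.00. Interest = $947,800.00.
DOL = $5,041,212.00 ÷ $1,694,712.00 = 2.9747; DFL = $1,694,712.00 ÷ $746,912.00 = 2.2690.
Combined leverage = 2.9747 × 2.2690 = 6.7496.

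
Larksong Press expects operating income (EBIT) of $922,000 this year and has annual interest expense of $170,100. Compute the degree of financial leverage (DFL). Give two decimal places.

Interest = $170,100.00.
DFL = EBIT ÷ (EBIT − I) = $922,000 ÷ ($922,000 − $170,100.00) = $922,000 ÷ $751,900.00 = 1.2262.

1.23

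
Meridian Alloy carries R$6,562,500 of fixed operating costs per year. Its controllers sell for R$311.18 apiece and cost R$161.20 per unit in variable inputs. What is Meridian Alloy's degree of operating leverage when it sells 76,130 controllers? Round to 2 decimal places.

2.35

Total contribution margin = 76,130 × R$149.98 = R$11,417,977.40.
EBIT = R$11,417,977.40 − R$6,562,500 = R$4,855,477.40.
Degree of operating leverage = R$11,417,977.40 / R$4,855,477.40 = 2.3516.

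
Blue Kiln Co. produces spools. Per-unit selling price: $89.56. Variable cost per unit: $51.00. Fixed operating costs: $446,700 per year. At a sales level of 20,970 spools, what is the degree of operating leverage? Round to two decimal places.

2.23

At 20,970 units, contribution = 20,970 × $38.56 = $808,603.20.
EBIT = $808,603.20 − $446,700 = $361,903.20.
Degree of operating leverage = $808,603.20 / $361,903.20 = 2.2343.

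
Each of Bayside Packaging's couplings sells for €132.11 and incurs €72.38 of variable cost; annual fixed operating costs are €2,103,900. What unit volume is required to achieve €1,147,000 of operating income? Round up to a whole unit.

Contribution margin per unit = €132.11 − €72.38 = €59.73.
Units = (FC + target) / CM = (€2,103,900 + €1,147,000) / €59.73 = 54,426.59, so 54,427 couplings.

54,427 couplings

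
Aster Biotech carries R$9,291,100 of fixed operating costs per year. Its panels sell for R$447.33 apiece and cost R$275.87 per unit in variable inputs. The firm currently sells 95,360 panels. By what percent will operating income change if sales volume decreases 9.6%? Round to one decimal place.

At 95,360 units, contribution = 95,360 × R$171.46 = R$16,350,425.60.
Operating income = contribution − fixed costs = R$16,350,425.60 − R$9,291,100 = R$7,059,325.60.
So DOL = total CM / EBIT = R$16,350,425.60 / R$7,059,325.60 = 2.3161.
So EBIT moves 2.3161 × (-9.6%) = -22.2%.

-22.2%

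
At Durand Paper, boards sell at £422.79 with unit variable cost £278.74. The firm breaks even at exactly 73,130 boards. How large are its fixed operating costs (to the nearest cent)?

Unit CM = price − variable cost = £422.79 − £278.74 = £144.05.
Fixed costs = break-even units × CM = 73,130 × £144.05 = £10,534,376.50.

£10,534,376.50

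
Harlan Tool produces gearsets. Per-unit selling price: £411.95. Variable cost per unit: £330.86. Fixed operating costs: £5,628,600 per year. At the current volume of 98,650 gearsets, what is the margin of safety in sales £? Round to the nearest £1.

Unit CM = price − variable cost = £411.95 − £330.86 = £81.09. Break-even units = £5,628,600 ÷ £81.09 = 69,411.76; break-even revenue = 69,411.76 × £411.95 = £28,594,176.47.
Actual sales revenue = 98,650 × £411.95 = £40,638,867.50.
Margin of safety = £40,638,867.50 − £28,594,176.47 = £12,044,691.

£12,044,691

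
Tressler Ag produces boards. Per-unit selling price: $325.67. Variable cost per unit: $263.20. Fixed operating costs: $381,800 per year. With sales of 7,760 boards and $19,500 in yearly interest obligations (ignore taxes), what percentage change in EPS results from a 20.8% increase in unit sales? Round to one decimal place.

Contribution at this volume is 7,760 × $62.47 = $484,767.20.
Operating income = contribution − fixed costs = $484,767.20 − $381,800 = $102,967.20.
Interest = $19,500.00, so EBIT − I = $83,467.20.
Degree of combined leverage = contribution ÷ (EBIT − I) = $484,767.20 ÷ $83,467.20 = 5.8079.
%ΔEPS = DCL × %ΔSales = 5.8079 × +20.8% = +120.8%.

+120.8%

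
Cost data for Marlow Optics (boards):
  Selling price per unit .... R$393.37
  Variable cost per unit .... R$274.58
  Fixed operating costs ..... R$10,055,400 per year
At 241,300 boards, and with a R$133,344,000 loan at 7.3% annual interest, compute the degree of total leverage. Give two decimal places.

3.23

At 241,300 units, contribution = 241,300 × R$118.79 = R$28,664,027.00.
Operating income = contribution − fixed costs = R$28,664,027.00 − R$10,055,400 = R$18,608,627.00. Interest = R$9,734,112.00.
DOL = R$28,664,027.00 ÷ R$18,608,627.00 = 1.5404; DFL = R$18,608,627.00 ÷ R$8,874,515.00 = 2.0969.
DCL = DOL × DFL = 1.5404 × 2.0969 = 3.2301.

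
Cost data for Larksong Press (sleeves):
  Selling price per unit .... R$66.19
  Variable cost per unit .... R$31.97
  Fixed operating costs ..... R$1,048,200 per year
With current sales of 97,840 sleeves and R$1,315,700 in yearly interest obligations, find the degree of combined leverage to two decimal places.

3.40

Contribution at this volume is 97,840 × R$34.22 = R$3,348,084.80.
EBIT = R$3,348,084.80 − R$1,048,200 = R$2,299,884.80. Interest = R$1,315,700.00, so EBIT − I = R$984,184.80.
DCL = contribution ÷ (EBIT − I) = R$3,348,084.80 ÷ R$984,184.80 = 3.4019.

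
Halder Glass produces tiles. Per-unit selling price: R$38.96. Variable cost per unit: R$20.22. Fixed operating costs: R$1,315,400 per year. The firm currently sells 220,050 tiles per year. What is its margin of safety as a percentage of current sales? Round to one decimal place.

Unit CM = price − variable cost = R$38.96 − R$20.22 = R$18.74. Break-even units = R$1,315,400 ÷ R$18.74 = 70,192.10; break-even revenue = 70,192.10 × R$38.96 = R$2,734,684.31.
Current sales = 220,050 × R$38.96 = R$8,573,148.00.
Margin of safety = (R$8,573,148.00 − R$2,734,684.31) ÷ R$8,573,148.00 = 68.1%.

68.1%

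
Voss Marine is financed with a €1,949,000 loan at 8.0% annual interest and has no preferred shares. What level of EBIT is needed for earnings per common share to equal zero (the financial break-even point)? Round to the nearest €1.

€155,920

Annual interest = 8.0% × €1,949,000 = €155,920.00.
Without preferred stock the financial break-even is simply EBIT = interest = €155,920.00.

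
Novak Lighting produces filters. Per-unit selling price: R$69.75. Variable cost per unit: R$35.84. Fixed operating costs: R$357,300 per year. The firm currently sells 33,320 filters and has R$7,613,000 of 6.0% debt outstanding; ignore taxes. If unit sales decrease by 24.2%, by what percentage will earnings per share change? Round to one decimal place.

Total contribution margin = 33,320 × R$33.91 = R$1,129,881.20.
Subtracting fixed costs: EBIT = R$1,129,881.20 − R$357,300 = R$772,581.20.
After interest of R$456,780.00, pre-tax earnings = R$315,801.20.
DCL = total CM / (EBIT − I) = R$1,129,881.20 / R$315,801.20 = 3.5778.
%ΔEPS = DCL × %ΔSales = 3.5778 × -24.2% = -86.6%.

-86.6%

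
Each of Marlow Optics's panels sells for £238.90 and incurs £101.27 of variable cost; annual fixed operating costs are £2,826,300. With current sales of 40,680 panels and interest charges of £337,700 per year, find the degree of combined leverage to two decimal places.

2.30

Contribution at this volume is 40,680 × £137.63 = £5,598,788.40.
Subtracting fixed costs: EBIT = £5,598,788.40 − £2,826,300 = £2,772,488.40. Interest = £337,700.00, so EBIT − I = £2,434,788.40.
DCL = contribution ÷ (EBIT − I) = £5,598,788.40 ÷ £2,434,788.40 = 2.2995.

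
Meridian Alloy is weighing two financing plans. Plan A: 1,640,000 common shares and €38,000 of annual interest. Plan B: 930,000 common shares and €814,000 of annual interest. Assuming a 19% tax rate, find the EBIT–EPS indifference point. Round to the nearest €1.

Set EPS_A = EPS_B: (EBIT − €38,000)(1 − 0.19) ÷ 1,640,000 = (EBIT − €814,000)(1 − 0.19) ÷ 930,000.
Cancelling (1 − t) and cross-multiplying: 930,000·(EBIT − 38,000) = 1,640,000·(EBIT − 814,000).
EBIT × (1,640,000 − 930,000) = 814,000 × 1,640,000 − 38,000 × 930,000 = 1,299,620,000,000, so EBIT = 1,299,620,000,000 ÷ 710,000 = 1,830,450.70.

€1,830,451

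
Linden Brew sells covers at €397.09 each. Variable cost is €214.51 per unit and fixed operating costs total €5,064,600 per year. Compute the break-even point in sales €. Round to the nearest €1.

Contribution margin per unit = €397.09 − €214.51 = €182.58, a CM ratio of €182.58 ÷ €397.09 = 0.4598.
Break-even sales = FC ÷ CM ratio = €5,064,600 × €397.09 / €182.58 = €11,014,909.

€11,014,909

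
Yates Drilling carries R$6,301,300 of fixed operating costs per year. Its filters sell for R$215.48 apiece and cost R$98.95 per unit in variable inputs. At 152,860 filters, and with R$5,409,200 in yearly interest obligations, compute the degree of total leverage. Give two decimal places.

2.92

Total contribution margin = 152,860 × R$116.53 = R$17,812,775.80.
Subtracting fixed costs: EBIT = R$17,812,775.80 − R$6,301,300 = R$11,511,475.80. Interest = R$5,409,200.00, so EBIT − I = R$6,102,275.80.
DCL = contribution ÷ (EBIT − I) = R$17,812,775.80 ÷ R$6,102,275.80 = 2.9190.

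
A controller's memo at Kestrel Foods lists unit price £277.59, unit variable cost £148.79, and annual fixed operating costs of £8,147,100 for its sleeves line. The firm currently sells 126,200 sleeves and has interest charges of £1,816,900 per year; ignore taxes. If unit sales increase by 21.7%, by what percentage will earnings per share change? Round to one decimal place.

Contribution at this volume is 126,200 × £128.80 = £16,254,560.00.
Operating income = contribution − fixed costs = £16,254,560.00 − £8,147,100 = £8,107,460.00.
Interest = £1,816,900.00, so EBIT − I = £6,290,560.00.
DCL = total CM / (EBIT − I) = £16,254,560.00 / £6,290,560.00 = 2.5840.
%ΔEPS = DCL × %ΔSales = 2.5840 × +21.7% = +56.1%.

+56.1%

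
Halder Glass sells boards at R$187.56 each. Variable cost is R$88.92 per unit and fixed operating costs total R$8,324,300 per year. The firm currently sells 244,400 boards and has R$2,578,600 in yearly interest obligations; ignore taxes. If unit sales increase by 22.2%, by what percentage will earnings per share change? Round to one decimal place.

+40.5%

Total contribution margin = 244,400 × R$98.64 = R$24,107,616.00.
Subtracting fixed costs: EBIT = R$24,107,616.00 − R$8,324,300 = R$15,783,316.00.
Interest = R$2,578,600.00, so EBIT − I = R$13,204,716.00.
DCL = total CM / (EBIT − I) = R$24,107,616.00 / R$13,204,716.00 = 1.8257.
%ΔEPS = DCL × %ΔSales = 1.8257 × +22.2% = +40.5%.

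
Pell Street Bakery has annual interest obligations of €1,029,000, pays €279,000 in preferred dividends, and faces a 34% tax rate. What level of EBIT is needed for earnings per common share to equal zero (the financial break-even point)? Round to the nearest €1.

€1,451,727

Preferred dividends are paid after tax, so their pre-tax equivalent is €279,000 ÷ (1 − 0.34) = €422,727.27.
Financial break-even EBIT = interest + D_p ÷ (1 − t) = €1,029,000 + €422,727.27 = €1,451,727.27.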